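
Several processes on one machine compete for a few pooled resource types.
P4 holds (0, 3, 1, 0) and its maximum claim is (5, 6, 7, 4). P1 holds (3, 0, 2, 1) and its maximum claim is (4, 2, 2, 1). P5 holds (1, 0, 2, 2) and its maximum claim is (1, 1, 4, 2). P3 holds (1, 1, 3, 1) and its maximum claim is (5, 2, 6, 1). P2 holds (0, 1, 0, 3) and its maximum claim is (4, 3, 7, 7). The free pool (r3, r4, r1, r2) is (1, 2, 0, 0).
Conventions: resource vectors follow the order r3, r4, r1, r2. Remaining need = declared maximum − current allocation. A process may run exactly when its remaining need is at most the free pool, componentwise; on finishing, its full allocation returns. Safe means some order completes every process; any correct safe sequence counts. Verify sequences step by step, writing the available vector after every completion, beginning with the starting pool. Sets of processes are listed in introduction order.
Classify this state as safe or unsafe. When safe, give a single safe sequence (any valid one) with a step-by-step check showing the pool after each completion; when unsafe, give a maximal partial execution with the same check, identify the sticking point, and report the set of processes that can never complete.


The state is SAFE; one workable sequence: P1, P5, P3, P4, P2.
Key observation: the order's first zero-slack moment is P1 ((1, 2, 0, 0) needed, (1, 2, 0, 0) free — a requested resource with nothing to spare).
Check, step by step:
  pool = (1, 2, 0, 0)
  P1 needs (1, 2, 0, 0) <= (1, 2, 0, 0) -> finishes; pool += (3, 0, 2, 1) = (4, 2, 2, 1)
  P5 needs (0, 1, 2, 0) <= (4, 2, 2, 1) -> finishes; pool += (1, 0, 2, 2) = (5, 2, 4, 3)
  P3 needs (4, 1, 3, 0) <= (5, 2, 4, 3) -> finishes; pool += (1, 1, 3, 1) = (6, 3, 7, 4)
  P4 needs (5, 3, 6, 4) <= (6, 3, 7, 4) -> finishes; pool += (0, 3, 1, 0) = (6, 6, 8, 4)
  P2 needs (4, 2, 7, 4) <= (6, 6, 8, 4) -> finishes; pool += (0, 1, 0, 3) = (6, 7, 8, 7)


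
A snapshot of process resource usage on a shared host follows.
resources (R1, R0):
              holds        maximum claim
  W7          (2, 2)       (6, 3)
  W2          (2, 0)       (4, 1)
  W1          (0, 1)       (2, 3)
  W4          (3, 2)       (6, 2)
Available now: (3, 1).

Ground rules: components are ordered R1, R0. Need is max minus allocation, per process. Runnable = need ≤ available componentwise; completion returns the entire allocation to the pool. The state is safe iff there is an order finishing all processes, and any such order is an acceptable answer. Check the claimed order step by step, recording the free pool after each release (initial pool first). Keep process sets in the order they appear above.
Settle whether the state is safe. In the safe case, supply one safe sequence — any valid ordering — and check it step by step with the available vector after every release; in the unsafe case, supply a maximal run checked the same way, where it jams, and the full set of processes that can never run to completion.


SAFE, for example via the order W2, W7, W1, W4.
Key observation: W2 marks the first exact bind of the order: its need (2, 1) fits the free (3, 1) with zero slack on a requested resource.
Verifying each step:
  pool = (3, 1)
  W2 needs (2, 1) <= (3, 1) -> finishes; pool += (2, 0) = (5, 1)
  W7 needs (4, 1) <= (5, 1) -> finishes; pool += (2, 2) = (7, 3)
  W1 needs (2, 2) <= (7, 3) -> finishes; pool += (0, 1) = (7, 4)
  W4 needs (3, 0) <= (7, 4) -> finishes; pool += (3, 2) = (10, 6)


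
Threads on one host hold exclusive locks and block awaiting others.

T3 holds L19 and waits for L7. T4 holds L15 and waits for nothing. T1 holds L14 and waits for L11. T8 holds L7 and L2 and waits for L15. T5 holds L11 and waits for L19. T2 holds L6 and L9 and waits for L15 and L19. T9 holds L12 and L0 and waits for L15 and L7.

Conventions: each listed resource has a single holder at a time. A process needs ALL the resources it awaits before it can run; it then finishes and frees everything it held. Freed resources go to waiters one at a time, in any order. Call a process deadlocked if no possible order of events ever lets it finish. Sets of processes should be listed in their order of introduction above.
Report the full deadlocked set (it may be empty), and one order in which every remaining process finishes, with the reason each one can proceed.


The deadlocked set is empty.
Key observation: the waits form no ring: some process can always run, and its releases unblock the others one by one.
The rest can finish in the order T4, T8, T3, T2, T9, T5, T1.
Check, step by step:
  T4: no waits; runs immediately, freeing L15
  T8: everything it awaited (L15) is free; runs, freeing L7 and L2
  T3: everything it awaited (L7) is free; runs, freeing L19
  T2: everything it awaited (L15 and L19) is free; runs, freeing L6 and L9
  T9: everything it awaited (L15 and L7) is free; runs, freeing L12 and L0
  T5: everything it awaited (L19) is free; runs, freeing L11
  T1: everything it awaited (L11) is free; runs, freeing L14


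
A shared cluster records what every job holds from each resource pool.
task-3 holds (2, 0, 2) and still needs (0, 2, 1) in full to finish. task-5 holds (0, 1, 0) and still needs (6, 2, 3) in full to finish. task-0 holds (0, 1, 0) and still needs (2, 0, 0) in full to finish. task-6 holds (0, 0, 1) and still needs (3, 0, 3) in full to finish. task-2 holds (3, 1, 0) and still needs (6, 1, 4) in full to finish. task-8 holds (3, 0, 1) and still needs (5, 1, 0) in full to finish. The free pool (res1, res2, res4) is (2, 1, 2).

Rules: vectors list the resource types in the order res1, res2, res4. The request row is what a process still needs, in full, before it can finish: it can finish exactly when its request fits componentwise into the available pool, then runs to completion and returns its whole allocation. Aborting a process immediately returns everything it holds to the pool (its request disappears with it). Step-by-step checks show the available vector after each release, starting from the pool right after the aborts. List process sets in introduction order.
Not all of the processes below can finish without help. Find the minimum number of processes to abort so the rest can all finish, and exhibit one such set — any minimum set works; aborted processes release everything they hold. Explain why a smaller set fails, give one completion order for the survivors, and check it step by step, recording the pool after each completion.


Abort task-8.
Key observation: task-5 was stuck for good until task-8 gave back (3, 0, 1); in the order shown it finishes at step 4.
Why nothing smaller works: aborting no one leaves the state deadlocked as given.
The survivors complete as task-6, task-0, task-3, task-5, task-2. Walking it through (starting from the post-abort pool):
  pool = (5, 1, 3)
  run task-6 (needs (3, 0, 3), free (5, 1, 3)); after release of (0, 0, 1) the pool is (5, 1, 4)
  run task-0 (needs (2, 0, 0), free (5, 1, 4)); after release of (0, 1, 0) the pool is (5, 2, 4)
  run task-3 (needs (0, 2, 1), free (5, 2, 4)); after release of (2, 0, 2) the pool is (7, 2, 6)
  run task-5 (needs (6, 2, 3), free (7, 2, 6)); after release of (0, 1, 0) the pool is (7, 3, 6)
  run task-2 (needs (6, 1, 4), free (7, 3, 6)); after release of (3, 1, 0) the pool is (10, 4, 6)


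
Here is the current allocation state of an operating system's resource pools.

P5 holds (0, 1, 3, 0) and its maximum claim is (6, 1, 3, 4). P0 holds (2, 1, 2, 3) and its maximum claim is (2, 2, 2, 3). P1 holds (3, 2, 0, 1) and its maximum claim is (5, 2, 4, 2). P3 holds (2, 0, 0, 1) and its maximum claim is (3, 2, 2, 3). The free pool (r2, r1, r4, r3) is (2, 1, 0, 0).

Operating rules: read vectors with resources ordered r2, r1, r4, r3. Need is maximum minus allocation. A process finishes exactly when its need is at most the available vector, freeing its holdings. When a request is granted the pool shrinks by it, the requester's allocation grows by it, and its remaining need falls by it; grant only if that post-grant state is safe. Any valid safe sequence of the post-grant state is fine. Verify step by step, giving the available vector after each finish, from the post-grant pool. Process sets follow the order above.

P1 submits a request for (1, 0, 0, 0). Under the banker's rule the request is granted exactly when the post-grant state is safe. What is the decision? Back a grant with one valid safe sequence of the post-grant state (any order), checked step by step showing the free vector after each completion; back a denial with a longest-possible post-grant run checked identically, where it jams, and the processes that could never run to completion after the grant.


DENY — the pretend-granted state is unsafe.
Key observation: after P0, P3 the pool peaks at (5, 2, 2, 4), and each blocked process is short somewhere: P5 on r2; P1 on r4.
Pretend the grant happened; the run P0, P3 goes as far as possible. Step-by-step check:
  pool = (1, 1, 0, 0)
  P0 needs (0, 1, 0, 0) <= (1, 1, 0, 0) -> finishes; pool += (2, 1, 2, 3) = (3, 2, 2, 3)
  P3 needs (1, 2, 2, 2) <= (3, 2, 2, 3) -> finishes; pool += (2, 0, 0, 1) = (5, 2, 2, 4)
  blocked: P5 wants (6, 0, 0, 4), pool (5, 2, 2, 4) — not enough r2
  blocked: P1 wants (1, 0, 4, 1), pool (5, 2, 2, 4) — not enough r4
Post-grant, the permanently blocked set is P5 and P1.


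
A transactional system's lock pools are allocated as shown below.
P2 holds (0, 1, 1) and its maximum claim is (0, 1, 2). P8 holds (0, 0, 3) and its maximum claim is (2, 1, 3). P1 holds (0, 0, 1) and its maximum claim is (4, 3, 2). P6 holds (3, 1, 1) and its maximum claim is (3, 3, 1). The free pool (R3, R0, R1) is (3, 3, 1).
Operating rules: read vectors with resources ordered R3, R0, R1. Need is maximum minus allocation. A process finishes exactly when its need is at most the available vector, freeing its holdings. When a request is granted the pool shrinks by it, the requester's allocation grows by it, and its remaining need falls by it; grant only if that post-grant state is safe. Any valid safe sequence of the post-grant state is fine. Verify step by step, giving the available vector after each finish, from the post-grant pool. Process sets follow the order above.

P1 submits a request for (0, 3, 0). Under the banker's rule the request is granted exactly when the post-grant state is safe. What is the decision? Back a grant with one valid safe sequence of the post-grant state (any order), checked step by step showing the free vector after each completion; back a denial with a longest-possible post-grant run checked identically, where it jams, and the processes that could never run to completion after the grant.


DENY. Granting would leave the state unsafe.
Key observation: after P2, P8 the pool peaks at (3, 1, 5), and each blocked process is short somewhere: P1 on R3; P6 on R0.
After a pretend grant, a maximal execution: P2, P8 — then nothing else fits. Check, step by step:
  pool = (3, 0, 1)
  P2: need (0, 0, 1) fits (3, 0, 1); releases (0, 1, 1), pool now (3, 1, 2)
  P8: need (2, 1, 0) fits (3, 1, 2); releases (0, 0, 3), pool now (3, 1, 5)
  P1 still needs (4, 0, 1) but only (3, 1, 5) is free — short on R3
  P6 still needs (0, 2, 0) but only (3, 1, 5) is free — short on R0
Processes that could never finish after the grant: P1 and P6.


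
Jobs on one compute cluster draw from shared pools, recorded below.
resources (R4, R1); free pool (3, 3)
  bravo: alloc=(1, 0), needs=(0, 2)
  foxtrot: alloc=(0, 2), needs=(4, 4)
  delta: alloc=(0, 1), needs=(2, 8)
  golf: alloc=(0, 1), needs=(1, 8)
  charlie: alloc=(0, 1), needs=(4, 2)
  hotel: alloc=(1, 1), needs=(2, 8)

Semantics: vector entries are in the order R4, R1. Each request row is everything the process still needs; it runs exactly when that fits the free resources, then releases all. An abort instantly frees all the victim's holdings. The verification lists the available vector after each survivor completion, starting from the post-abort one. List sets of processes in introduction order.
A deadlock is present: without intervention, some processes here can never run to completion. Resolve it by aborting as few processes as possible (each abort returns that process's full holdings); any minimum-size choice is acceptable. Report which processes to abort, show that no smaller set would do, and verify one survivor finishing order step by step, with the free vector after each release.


Abort delta and hotel.
Key observation: aborting delta and hotel returns (1, 2), and golf — hopeless before — runs at step 4 with the returned capacity in the pool.
No one abort is enough; case by case: bravo alone leaves delta blocked (short on R1); foxtrot alone leaves delta blocked (short on R1); delta alone leaves golf blocked (short on R1); golf alone leaves delta blocked (short on R1); charlie alone leaves delta blocked (short on R1); hotel alone leaves delta blocked (short on R1).
The survivors complete as charlie, foxtrot, bravo, golf. Step-by-step check (starting from the post-abort pool):
  pool = (4, 5)
  run charlie (needs (4, 2), free (4, 5)); after release of (0, 1) the pool is (4, 6)
  run foxtrot (needs (4, 4), free (4, 6)); after release of (0, 2) the pool is (4, 8)
  run bravo (needs (0, 2), free (4, 8)); after release of (1, 0) the pool is (5, 8)
  run golf (needs (1, 8), free (5, 8)); after release of (0, 1) the pool is (5, 9)


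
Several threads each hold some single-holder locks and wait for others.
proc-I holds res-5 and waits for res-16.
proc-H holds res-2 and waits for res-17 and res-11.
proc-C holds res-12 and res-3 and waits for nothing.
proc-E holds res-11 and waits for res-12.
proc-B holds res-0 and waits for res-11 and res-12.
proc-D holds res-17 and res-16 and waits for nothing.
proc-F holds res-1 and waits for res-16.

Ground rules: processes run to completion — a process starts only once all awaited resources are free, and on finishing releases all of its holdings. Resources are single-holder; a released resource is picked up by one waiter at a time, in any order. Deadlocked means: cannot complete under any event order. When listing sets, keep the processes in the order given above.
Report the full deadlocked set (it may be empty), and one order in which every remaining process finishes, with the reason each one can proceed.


No process is deadlocked.
Key observation: there is no circular wait here — follow any chain and it reaches a process that is free to run now.
One completion order for the rest: proc-C, proc-E, proc-D, proc-B, proc-F, proc-H, proc-I.
Verifying each step:
  proc-C: no waits; runs immediately, freeing res-12 and res-3
  proc-E waits on res-12 — all released -> runs and releases res-11
  proc-D: no waits; runs immediately, freeing res-17 and res-16
  proc-B waits on res-11 and res-12 — all released -> runs and releases res-0
  proc-F waits on res-16 — all released -> runs and releases res-1
  proc-H waits on res-17 and res-11 — all released -> runs and releases res-2
  proc-I waits on res-16 — all released -> runs and releases res-5


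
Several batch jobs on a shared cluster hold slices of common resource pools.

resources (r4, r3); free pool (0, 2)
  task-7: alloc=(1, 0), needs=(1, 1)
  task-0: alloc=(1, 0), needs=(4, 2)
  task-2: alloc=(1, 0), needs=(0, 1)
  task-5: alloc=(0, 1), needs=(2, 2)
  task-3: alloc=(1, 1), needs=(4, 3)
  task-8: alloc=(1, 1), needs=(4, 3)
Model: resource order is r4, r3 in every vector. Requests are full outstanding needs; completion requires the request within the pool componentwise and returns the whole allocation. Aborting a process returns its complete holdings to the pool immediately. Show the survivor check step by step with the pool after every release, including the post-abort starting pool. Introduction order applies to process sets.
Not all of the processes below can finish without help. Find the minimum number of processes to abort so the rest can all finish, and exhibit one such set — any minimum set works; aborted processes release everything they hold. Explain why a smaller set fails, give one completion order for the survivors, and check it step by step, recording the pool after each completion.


Minimum abort set: task-3 and task-8.
Key observation: task-0 was stuck for good until task-3 and task-8 gave back (2, 2); in the order shown it finishes at step 4.
No one abort is enough; case by case: task-7 alone leaves task-0 blocked (short on r4); task-0 alone leaves task-3 blocked (short on r4); task-2 alone leaves task-0 blocked (short on r4); task-5 alone leaves task-0 blocked (short on r4); task-3 alone leaves task-0 blocked (short on r4); task-8 alone leaves task-0 blocked (short on r4).
Survivors finish in the order: task-5, task-7, task-2, task-0. Check, step by step (pool after the aborts first):
  pool = (2, 4)
  task-5 needs (2, 2) <= (2, 4) -> finishes; pool += (0, 1) = (2, 5)
  task-7 needs (1, 1) <= (2, 5) -> finishes; pool += (1, 0) = (3, 5)
  task-2 needs (0, 1) <= (3, 5) -> finishes; pool += (1, 0) = (4, 5)
  task-0 needs (4, 2) <= (4, 5) -> finishes; pool += (1, 0) = (5, 5)


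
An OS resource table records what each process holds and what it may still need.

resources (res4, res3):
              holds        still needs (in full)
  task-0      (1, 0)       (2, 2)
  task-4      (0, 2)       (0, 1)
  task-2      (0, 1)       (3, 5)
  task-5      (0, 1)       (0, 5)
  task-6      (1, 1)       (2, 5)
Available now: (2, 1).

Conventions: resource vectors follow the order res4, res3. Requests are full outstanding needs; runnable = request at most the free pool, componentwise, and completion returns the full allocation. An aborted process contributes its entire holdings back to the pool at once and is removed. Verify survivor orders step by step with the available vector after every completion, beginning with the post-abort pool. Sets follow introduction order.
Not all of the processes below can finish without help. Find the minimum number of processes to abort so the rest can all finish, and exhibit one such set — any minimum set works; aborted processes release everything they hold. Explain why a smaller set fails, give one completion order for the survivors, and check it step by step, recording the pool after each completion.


Abort task-2 and task-6.
Key observation: before aborting task-2 and task-6, task-5 was permanently blocked — no order could ever run it; afterwards it completes at step 2.
Minimality, checking each single-abort alternative: task-0 alone leaves task-2 blocked (short on res3); task-4 alone leaves task-2 blocked (short on res3); task-2 alone leaves task-5 blocked (short on res3); task-5 alone leaves task-2 blocked (short on res3); task-6 alone leaves task-2 blocked (short on res3).
The survivors complete as task-4, task-5, task-0. Step-by-step check (starting from the post-abort pool):
  pool = (3, 3)
  task-4 needs (0, 1) <= (3, 3) -> finishes; pool += (0, 2) = (3, 5)
  task-5 needs (0, 5) <= (3, 5) -> finishes; pool += (0, 1) = (3, 6)
  task-0 needs (2, 2) <= (3, 6) -> finishes; pool += (1, 0) = (4, 6)


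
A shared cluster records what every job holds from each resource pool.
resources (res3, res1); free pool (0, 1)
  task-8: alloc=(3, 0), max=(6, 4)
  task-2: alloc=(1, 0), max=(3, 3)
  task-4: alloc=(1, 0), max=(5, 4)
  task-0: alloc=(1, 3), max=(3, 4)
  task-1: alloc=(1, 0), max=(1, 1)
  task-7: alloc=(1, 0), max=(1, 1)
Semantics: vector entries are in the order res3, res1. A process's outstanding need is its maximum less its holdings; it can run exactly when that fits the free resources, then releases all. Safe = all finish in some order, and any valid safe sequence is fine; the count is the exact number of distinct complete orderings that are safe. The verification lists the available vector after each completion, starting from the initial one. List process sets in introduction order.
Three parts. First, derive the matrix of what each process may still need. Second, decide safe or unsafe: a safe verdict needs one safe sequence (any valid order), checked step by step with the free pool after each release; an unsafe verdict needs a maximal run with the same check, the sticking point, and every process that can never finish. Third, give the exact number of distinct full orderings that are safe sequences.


(1) Outstanding need per process (order res3, res1):
  task-8: (3, 4)
  task-2: (2, 3)
  task-4: (4, 4)
  task-0: (2, 1)
  task-1: (0, 1)
  task-7: (0, 1)
(2) SAFE — a valid safe sequence is task-1, task-7, task-0, task-2, task-4, task-8.
Key observation: reading the order forward, task-1 is the first process whose need (0, 1) meets the free pool (0, 1) exactly on a resource it requests.
Check, step by step:
  pool = (0, 1)
  task-1: need (0, 1) fits (0, 1); releases (1, 0), pool now (1, 1)
  task-7: need (0, 1) fits (1, 1); releases (1, 0), pool now (2, 1)
  task-0: need (2, 1) fits (2, 1); releases (1, 3), pool now (3, 4)
  task-2: need (2, 3) fits (3, 4); releases (1, 0), pool now (4, 4)
  task-4: need (4, 4) fits (4, 4); releases (1, 0), pool now (5, 4)
  task-8: need (3, 4) fits (5, 4); releases (3, 0), pool now (8, 4)
(3) Exactly 8 of the possible complete orderings are safe sequences.


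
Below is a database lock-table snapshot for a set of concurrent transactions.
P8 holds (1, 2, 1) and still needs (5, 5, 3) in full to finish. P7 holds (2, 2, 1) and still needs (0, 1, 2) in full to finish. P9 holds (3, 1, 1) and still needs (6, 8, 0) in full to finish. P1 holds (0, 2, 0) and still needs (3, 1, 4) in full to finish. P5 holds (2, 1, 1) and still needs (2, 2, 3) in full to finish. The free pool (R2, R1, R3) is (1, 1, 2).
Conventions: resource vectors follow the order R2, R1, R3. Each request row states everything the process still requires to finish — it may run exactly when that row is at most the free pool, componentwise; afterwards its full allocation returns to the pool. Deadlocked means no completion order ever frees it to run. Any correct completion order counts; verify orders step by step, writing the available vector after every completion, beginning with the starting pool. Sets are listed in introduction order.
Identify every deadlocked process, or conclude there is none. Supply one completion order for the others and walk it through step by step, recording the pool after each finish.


The deadlocked set is empty.
Key observation: P7 fits the free pool immediately, and its release cascades until everyone finishes.
One completion order for the rest: P7, P5, P1, P8, P9. Verifying each step:
  pool = (1, 1, 2)
  P7 needs (0, 1, 2) <= (1, 1, 2) -> finishes; pool += (2, 2, 1) = (3, 3, 3)
  P5 needs (2, 2, 3) <= (3, 3, 3) -> finishes; pool += (2, 1, 1) = (5, 4, 4)
  P1 needs (3, 1, 4) <= (5, 4, 4) -> finishes; pool += (0, 2, 0) = (5, 6, 4)
  P8 needs (5, 5, 3) <= (5, 6, 4) -> finishes; pool += (1, 2, 1) = (6, 8, 5)
  P9 needs (6, 8, 0) <= (6, 8, 5) -> finishes; pool += (3, 1, 1) = (9, 9, 6)


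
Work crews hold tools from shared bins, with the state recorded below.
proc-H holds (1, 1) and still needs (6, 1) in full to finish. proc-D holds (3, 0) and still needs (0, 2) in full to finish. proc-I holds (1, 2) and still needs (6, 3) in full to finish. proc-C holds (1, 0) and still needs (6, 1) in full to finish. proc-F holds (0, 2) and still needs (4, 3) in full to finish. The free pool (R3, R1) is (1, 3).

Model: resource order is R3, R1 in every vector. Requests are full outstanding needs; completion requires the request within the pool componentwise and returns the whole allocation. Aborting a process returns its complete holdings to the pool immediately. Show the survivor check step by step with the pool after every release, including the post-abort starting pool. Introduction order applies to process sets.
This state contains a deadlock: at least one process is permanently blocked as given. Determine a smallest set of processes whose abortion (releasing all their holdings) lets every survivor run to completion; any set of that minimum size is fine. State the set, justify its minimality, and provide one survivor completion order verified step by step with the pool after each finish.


The answer: abort proc-H and proc-I.
Key observation: before aborting proc-H and proc-I, proc-C was permanently blocked — no order could ever run it; afterwards it completes at step 2.
Minimality, checking each single-abort alternative: proc-H alone leaves proc-I blocked (short on R3); proc-D alone leaves proc-H blocked (short on R3); proc-I alone leaves proc-H blocked (short on R3); proc-C alone leaves proc-H blocked (short on R3); proc-F alone leaves proc-H blocked (short on R3).
One survivor order: proc-D, proc-C, proc-F. Verifying each step (post-abort pool first):
  pool = (3, 6)
  proc-D: need (0, 2) fits (3, 6); releases (3, 0), pool now (6, 6)
  proc-C: need (6, 1) fits (6, 6); releases (1, 0), pool now (7, 6)
  proc-F: need (4, 3) fits (7, 6); releases (0, 2), pool now (7, 8)


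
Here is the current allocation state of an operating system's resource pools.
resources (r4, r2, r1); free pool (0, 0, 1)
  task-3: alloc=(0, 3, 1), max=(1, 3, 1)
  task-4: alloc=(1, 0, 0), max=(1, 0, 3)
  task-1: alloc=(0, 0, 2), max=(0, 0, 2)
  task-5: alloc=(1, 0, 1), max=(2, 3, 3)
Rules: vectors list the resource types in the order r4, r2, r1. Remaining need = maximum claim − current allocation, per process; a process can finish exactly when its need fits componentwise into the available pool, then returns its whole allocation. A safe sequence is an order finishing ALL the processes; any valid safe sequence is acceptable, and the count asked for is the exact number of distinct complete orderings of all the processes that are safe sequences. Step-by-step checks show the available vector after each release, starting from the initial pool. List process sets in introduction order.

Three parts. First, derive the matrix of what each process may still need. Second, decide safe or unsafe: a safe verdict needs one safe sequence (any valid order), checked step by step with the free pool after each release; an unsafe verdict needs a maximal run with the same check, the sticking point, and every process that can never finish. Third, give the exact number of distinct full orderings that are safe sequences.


(1) Outstanding need per process (order r4, r2, r1):
  task-3: (1, 0, 0)
  task-4: (0, 0, 3)
  task-1: (0, 0, 0)
  task-5: (1, 3, 2)
(2) SAFE, for example via the order task-1, task-4, task-3, task-5.
Key observation: task-4 marks the first exact bind of the order: its need (0, 0, 3) fits the free (0, 0, 3) with zero slack on a requested resource.
Check, step by step:
  pool = (0, 0, 1)
  task-1 needs (0, 0, 0) <= (0, 0, 1) -> finishes; pool += (0, 0, 2) = (0, 0, 3)
  task-4 needs (0, 0, 3) <= (0, 0, 3) -> finishes; pool += (1, 0, 0) = (1, 0, 3)
  task-3 needs (1, 0, 0) <= (1, 0, 3) -> finishes; pool += (0, 3, 1) = (1, 3, 4)
  task-5 needs (1, 3, 2) <= (1, 3, 4) -> finishes; pool += (1, 0, 1) = (2, 3, 5)
(3) Precisely 1 of the possible complete orderings is a safe sequence.


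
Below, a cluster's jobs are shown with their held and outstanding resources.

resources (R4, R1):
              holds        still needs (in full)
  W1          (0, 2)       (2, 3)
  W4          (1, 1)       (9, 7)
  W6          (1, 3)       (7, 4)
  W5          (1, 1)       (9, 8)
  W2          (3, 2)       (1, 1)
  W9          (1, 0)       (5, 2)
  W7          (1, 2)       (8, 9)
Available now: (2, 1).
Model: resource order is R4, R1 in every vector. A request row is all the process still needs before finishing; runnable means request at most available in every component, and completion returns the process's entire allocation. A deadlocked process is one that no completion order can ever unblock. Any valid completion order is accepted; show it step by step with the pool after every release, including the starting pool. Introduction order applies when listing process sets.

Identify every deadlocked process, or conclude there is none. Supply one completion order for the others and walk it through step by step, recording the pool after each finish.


The deadlocked set is W4, W6, W5 and W7.
Key observation: once W2, W1, W9 finish, the pool peaks at (6, 5) — and every remaining process still needs more R4 than that.
A valid finishing order for the others: W2, W1, W9. Walking it through:
  pool = (2, 1)
  run W2 (needs (1, 1), free (2, 1)); after release of (3, 2) the pool is (5, 3)
  run W1 (needs (2, 3), free (5, 3)); after release of (0, 2) the pool is (5, 5)
  run W9 (needs (5, 2), free (5, 5)); after release of (1, 0) the pool is (6, 5)
None of the blocked processes ever fits:
  blocked: W4 wants (9, 7), pool (6, 5) — not enough R4 and R1
  blocked: W6 wants (7, 4), pool (6, 5) — not enough R4
  blocked: W5 wants (9, 8), pool (6, 5) — not enough R4 and R1
  blocked: W7 wants (8, 9), pool (6, 5) — not enough R4 and R1


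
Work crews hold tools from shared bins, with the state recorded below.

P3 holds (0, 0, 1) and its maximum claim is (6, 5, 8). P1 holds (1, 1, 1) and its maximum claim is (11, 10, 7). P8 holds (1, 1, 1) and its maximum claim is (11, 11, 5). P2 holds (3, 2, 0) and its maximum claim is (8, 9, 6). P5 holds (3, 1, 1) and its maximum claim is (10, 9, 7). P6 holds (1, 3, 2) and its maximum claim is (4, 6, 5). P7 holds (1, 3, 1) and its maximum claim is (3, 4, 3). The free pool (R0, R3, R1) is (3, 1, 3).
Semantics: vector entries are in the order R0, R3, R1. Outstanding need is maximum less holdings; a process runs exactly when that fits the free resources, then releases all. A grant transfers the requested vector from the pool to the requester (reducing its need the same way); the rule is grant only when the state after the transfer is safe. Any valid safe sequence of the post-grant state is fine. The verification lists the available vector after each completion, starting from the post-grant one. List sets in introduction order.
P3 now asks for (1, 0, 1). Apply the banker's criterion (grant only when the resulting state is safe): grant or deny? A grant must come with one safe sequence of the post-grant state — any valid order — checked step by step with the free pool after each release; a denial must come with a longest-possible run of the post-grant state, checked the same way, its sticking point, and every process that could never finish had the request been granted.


DENY: after the grant no complete ordering would exist.
Key observation: even finishing P7, P6 leaves just (4, 7, 5) free — too little R0 for any of the remaining processes.
On the post-grant state, P7, P6 is a maximal run — nothing extends it. Verifying each step:
  pool = (2, 1, 2)
  run P7 (needs (2, 1, 2), free (2, 1, 2)); after release of (1, 3, 1) the pool is (3, 4, 3)
  run P6 (needs (3, 3, 3), free (3, 4, 3)); after release of (1, 3, 2) the pool is (4, 7, 5)
  P3 still needs (5, 5, 6) but only (4, 7, 5) is free — short on R0 and R1
  P1 still needs (10, 9, 6) but only (4, 7, 5) is free — short on R0, R3 and R1
  P8 still needs (10, 10, 4) but only (4, 7, 5) is free — short on R0 and R3
  P2 still needs (5, 7, 6) but only (4, 7, 5) is free — short on R0 and R1
  P5 still needs (7, 8, 6) but only (4, 7, 5) is free — short on R0, R3 and R1
Had the request been granted, P3, P1, P8, P2 and P5 could never finish.


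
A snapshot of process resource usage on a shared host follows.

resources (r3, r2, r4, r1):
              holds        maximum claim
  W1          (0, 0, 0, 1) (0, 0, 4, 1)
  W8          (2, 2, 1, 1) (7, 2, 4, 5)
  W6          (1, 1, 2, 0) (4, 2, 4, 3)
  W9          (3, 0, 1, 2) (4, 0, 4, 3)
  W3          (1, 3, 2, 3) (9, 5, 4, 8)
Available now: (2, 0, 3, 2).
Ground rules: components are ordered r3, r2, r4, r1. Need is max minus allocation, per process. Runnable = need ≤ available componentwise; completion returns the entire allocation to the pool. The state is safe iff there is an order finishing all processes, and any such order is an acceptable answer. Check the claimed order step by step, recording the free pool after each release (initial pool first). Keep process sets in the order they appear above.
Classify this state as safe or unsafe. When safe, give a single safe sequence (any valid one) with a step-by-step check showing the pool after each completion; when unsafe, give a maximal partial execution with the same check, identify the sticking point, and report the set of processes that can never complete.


SAFE, for example via the order W9, W8, W6, W3, W1.
Key observation: the first exact fit in this order is W9 — it needs (1, 0, 3, 1) with (2, 0, 3, 2) free, meeting a requested resource to the last unit.
Verifying each step:
  pool = (2, 0, 3, 2)
  run W9 (needs (1, 0, 3, 1), free (2, 0, 3, 2)); after release of (3, 0, 1, 2) the pool is (5, 0, 4, 4)
  run W8 (needs (5, 0, 3, 4), free (5, 0, 4, 4)); after release of (2, 2, 1, 1) the pool is (7, 2, 5, 5)
  run W6 (needs (3, 1, 2, 3), free (7, 2, 5, 5)); after release of (1, 1, 2, 0) the pool is (8, 3, 7, 5)
  run W3 (needs (8, 2, 2, 5), free (8, 3, 7, 5)); after release of (1, 3, 2, 3) the pool is (9, 6, 9, 8)
  run W1 (needs (0, 0, 4, 0), free (9, 6, 9, 8)); after release of (0, 0, 0, 1) the pool is (9, 6, 9, 9)


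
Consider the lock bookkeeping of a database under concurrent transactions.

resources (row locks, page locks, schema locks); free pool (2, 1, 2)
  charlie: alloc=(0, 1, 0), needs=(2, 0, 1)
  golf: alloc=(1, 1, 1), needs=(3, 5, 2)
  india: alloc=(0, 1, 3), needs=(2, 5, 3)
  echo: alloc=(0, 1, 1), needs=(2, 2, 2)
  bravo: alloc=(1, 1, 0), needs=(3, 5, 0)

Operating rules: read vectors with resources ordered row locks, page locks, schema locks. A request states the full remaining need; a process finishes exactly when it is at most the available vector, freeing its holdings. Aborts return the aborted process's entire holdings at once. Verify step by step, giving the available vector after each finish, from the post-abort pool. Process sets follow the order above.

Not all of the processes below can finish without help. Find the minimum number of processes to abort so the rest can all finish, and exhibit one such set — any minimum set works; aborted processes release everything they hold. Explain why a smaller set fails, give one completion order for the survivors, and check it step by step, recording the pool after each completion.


The answer: abort golf and bravo.
Key observation: the deadlocked india becomes finishable only because golf and bravo released (2, 2, 1); it completes at step 3 below.
Why nothing smaller works — every single abort fails: charlie alone leaves golf blocked (short on row locks and page locks); golf alone leaves india blocked (short on page locks); india alone leaves golf blocked (short on row locks and page locks); echo alone leaves golf blocked (short on row locks and page locks); bravo alone leaves golf blocked (short on page locks).
One survivor order: echo, charlie, india. Walking it through (post-abort pool first):
  pool = (4, 3, 3)
  run echo (needs (2, 2, 2), free (4, 3, 3)); after release of (0, 1, 1) the pool is (4, 4, 4)
  run charlie (needs (2, 0, 1), free (4, 4, 4)); after release of (0, 1, 0) the pool is (4, 5, 4)
  run india (needs (2, 5, 3), free (4, 5, 4)); after release of (0, 1, 3) the pool is (4, 6, 7)


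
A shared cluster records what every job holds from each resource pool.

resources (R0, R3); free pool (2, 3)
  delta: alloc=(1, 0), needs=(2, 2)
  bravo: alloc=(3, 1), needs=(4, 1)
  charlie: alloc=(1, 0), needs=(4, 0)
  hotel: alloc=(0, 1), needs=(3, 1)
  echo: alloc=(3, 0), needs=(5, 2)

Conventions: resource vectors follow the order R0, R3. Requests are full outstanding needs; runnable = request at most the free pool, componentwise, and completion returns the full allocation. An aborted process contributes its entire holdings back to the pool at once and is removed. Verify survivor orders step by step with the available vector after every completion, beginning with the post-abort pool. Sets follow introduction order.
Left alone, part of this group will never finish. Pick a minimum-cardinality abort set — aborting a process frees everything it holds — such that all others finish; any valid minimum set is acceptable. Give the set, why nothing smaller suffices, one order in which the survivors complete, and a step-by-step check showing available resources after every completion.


Minimum abort set: echo.
Key observation: charlie could never have finished before the abort; with (3, 0) returned by echo, it fits at step 1.
Minimality: the empty abort set fails — the state is deadlocked as it stands.
The survivors complete as charlie, delta, bravo, hotel. Step-by-step check (starting from the post-abort pool):
  pool = (5, 3)
  run charlie (needs (4, 0), free (5, 3)); after release of (1, 0) the pool is (6, 3)
  run delta (needs (2, 2), free (6, 3)); after release of (1, 0) the pool is (7, 3)
  run bravo (needs (4, 1), free (7, 3)); after release of (3, 1) the pool is (10, 4)
  run hotel (needs (3, 1), free (10, 4)); after release of (0, 1) the pool is (10, 5)


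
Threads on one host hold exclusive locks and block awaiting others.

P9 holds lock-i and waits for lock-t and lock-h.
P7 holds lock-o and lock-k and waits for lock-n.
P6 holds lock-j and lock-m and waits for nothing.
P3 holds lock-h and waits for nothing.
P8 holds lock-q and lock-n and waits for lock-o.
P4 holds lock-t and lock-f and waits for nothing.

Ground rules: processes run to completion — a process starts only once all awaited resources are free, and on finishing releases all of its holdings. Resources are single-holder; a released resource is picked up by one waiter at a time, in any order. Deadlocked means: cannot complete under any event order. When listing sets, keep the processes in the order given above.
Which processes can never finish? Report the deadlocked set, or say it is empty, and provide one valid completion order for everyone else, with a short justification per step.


Deadlocked: P7 and P8.
Key observation: the knot is the closed ring of waits P7 -> P8 -> P7; no other process is dragged down with it.
A valid finishing order for the others: P6, P4, P3, P9.
Walking it through:
  P6 waits on nothing -> runs at once and releases lock-j and lock-m
  P4 waits on nothing -> runs at once and releases lock-t and lock-f
  P3 waits on nothing -> runs at once and releases lock-h
  P9: everything it awaited (lock-t and lock-h) is free; runs, freeing lock-i


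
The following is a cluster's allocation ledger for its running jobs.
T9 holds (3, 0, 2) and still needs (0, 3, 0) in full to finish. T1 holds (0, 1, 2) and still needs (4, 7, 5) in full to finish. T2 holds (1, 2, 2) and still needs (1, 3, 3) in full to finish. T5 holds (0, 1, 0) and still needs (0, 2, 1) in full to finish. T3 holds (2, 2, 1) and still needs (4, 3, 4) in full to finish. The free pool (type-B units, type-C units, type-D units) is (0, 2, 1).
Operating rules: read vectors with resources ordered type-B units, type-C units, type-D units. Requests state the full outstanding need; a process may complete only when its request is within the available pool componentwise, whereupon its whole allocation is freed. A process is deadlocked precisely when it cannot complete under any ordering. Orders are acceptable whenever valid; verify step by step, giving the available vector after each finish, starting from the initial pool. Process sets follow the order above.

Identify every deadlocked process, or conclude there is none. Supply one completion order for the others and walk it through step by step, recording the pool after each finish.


No process is deadlocked.
Key observation: no deadlock: T5 fits now, and the freed resources carry the rest through.
One completion order for the rest: T5, T9, T2, T3, T1. Verifying each step:
  pool = (0, 2, 1)
  T5 needs (0, 2, 1) <= (0, 2, 1) -> finishes; pool += (0, 1, 0) = (0, 3, 1)
  T9 needs (0, 3, 0) <= (0, 3, 1) -> finishes; pool += (3, 0, 2) = (3, 3, 3)
  T2 needs (1, 3, 3) <= (3, 3, 3) -> finishes; pool += (1, 2, 2) = (4, 5, 5)
  T3 needs (4, 3, 4) <= (4, 5, 5) -> finishes; pool += (2, 2, 1) = (6, 7, 6)
  T1 needs (4, 7, 5) <= (6, 7, 6) -> finishes; pool += (0, 1, 2) = (6, 8, 8)


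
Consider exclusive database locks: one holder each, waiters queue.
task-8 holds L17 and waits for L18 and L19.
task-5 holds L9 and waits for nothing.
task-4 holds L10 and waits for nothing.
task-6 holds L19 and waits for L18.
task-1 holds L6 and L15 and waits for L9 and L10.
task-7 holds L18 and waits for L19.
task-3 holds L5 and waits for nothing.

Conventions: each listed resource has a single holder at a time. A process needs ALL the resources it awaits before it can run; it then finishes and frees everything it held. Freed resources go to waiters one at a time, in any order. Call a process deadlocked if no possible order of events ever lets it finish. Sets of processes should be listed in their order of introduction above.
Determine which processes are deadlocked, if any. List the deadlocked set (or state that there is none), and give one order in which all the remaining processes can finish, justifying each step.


Deadlocked: task-8, task-6 and task-7.
Key observation: the waits loop around task-6 -> task-7 -> task-6 with no way out; task-8 waits into the deadlock from upstream.
One completion order for the rest: task-4, task-5, task-1, task-3.
Verifying each step:
  task-4: no waits; runs immediately, freeing L10
  task-5: no waits; runs immediately, freeing L9
  task-1: everything it awaited (L9 and L10) is free; runs, freeing L6 and L15
  task-3: no waits; runs immediately, freeing L5
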